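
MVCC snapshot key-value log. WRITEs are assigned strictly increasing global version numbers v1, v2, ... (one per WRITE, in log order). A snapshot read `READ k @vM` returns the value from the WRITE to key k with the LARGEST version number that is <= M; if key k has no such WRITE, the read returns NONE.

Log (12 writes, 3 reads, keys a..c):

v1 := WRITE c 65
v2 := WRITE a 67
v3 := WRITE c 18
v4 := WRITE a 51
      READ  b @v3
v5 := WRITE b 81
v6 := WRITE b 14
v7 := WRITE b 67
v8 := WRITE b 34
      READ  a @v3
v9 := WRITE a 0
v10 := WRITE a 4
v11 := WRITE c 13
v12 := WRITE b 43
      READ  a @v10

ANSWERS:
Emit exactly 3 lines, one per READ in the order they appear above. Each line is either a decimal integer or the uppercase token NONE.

Answer: NONE
67
4

Derivation:
v1: WRITE c=65  (c history now [(1, 65)])
v2: WRITE a=67  (a history now [(2, 67)])
v3: WRITE c=18  (c history now [(1, 65), (3, 18)])
v4: WRITE a=51  (a history now [(2, 67), (4, 51)])
READ b @v3: history=[] -> no version <= 3 -> NONE
v5: WRITE b=81  (b history now [(5, 81)])
v6: WRITE b=14  (b history now [(5, 81), (6, 14)])
v7: WRITE b=67  (b history now [(5, 81), (6, 14), (7, 67)])
v8: WRITE b=34  (b history now [(5, 81), (6, 14), (7, 67), (8, 34)])
READ a @v3: history=[(2, 67), (4, 51)] -> pick v2 -> 67
v9: WRITE a=0  (a history now [(2, 67), (4, 51), (9, 0)])
v10: WRITE a=4  (a history now [(2, 67), (4, 51), (9, 0), (10, 4)])
v11: WRITE c=13  (c history now [(1, 65), (3, 18), (11, 13)])
v12: WRITE b=43  (b history now [(5, 81), (6, 14), (7, 67), (8, 34), (12, 43)])
READ a @v10: history=[(2, 67), (4, 51), (9, 0), (10, 4)] -> pick v10 -> 4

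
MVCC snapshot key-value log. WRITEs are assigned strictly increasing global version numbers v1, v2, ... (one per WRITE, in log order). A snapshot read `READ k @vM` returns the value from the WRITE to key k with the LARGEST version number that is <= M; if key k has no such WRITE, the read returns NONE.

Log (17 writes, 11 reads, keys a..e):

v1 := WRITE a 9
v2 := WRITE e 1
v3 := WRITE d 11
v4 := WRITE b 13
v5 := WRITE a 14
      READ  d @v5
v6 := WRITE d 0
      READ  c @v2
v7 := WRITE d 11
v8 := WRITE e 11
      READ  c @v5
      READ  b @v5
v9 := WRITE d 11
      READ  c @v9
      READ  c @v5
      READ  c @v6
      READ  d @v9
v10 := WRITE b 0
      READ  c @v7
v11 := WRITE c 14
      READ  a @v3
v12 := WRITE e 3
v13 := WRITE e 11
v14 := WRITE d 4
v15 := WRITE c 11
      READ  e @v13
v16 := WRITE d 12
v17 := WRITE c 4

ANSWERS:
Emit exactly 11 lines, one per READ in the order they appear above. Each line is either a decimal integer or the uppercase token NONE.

Answer: 11
NONE
NONE
13
NONE
NONE
NONE
11
NONE
9
11

Derivation:
v1: WRITE a=9  (a history now [(1, 9)])
v2: WRITE e=1  (e history now [(2, 1)])
v3: WRITE d=11  (d history now [(3, 11)])
v4: WRITE b=13  (b history now [(4, 13)])
v5: WRITE a=14  (a history now [(1, 9), (5, 14)])
READ d @v5: history=[(3, 11)] -> pick v3 -> 11
v6: WRITE d=0  (d history now [(3, 11), (6, 0)])
READ c @v2: history=[] -> no version <= 2 -> NONE
v7: WRITE d=11  (d history now [(3, 11), (6, 0), (7, 11)])
v8: WRITE e=11  (e history now [(2, 1), (8, 11)])
READ c @v5: history=[] -> no version <= 5 -> NONE
READ b @v5: history=[(4, 13)] -> pick v4 -> 13
v9: WRITE d=11  (d history now [(3, 11), (6, 0), (7, 11), (9, 11)])
READ c @v9: history=[] -> no version <= 9 -> NONE
READ c @v5: history=[] -> no version <= 5 -> NONE
READ c @v6: history=[] -> no version <= 6 -> NONE
READ d @v9: history=[(3, 11), (6, 0), (7, 11), (9, 11)] -> pick v9 -> 11
v10: WRITE b=0  (b history now [(4, 13), (10, 0)])
READ c @v7: history=[] -> no version <= 7 -> NONE
v11: WRITE c=14  (c history now [(11, 14)])
READ a @v3: history=[(1, 9), (5, 14)] -> pick v1 -> 9
v12: WRITE e=3  (e history now [(2, 1), (8, 11), (12, 3)])
v13: WRITE e=11  (e history now [(2, 1), (8, 11), (12, 3), (13, 11)])
v14: WRITE d=4  (d history now [(3, 11), (6, 0), (7, 11), (9, 11), (14, 4)])
v15: WRITE c=11  (c history now [(11, 14), (15, 11)])
READ e @v13: history=[(2, 1), (8, 11), (12, 3), (13, 11)] -> pick v13 -> 11
v16: WRITE d=12  (d history now [(3, 11), (6, 0), (7, 11), (9, 11), (14, 4), (16, 12)])
v17: WRITE c=4  (c history now [(11, 14), (15, 11), (17, 4)])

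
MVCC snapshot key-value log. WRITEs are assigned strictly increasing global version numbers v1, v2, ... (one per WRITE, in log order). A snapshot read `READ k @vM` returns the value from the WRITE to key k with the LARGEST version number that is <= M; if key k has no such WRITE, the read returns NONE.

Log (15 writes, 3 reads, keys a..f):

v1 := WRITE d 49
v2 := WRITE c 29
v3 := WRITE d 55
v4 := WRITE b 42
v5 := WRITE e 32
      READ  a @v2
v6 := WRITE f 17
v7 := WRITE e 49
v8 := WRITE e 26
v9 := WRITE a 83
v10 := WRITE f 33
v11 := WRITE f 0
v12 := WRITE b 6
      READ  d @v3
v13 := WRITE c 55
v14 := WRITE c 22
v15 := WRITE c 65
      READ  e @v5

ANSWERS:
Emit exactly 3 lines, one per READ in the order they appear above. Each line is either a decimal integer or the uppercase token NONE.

v1: WRITE d=49  (d history now [(1, 49)])
v2: WRITE c=29  (c history now [(2, 29)])
v3: WRITE d=55  (d history now [(1, 49), (3, 55)])
v4: WRITE b=42  (b history now [(4, 42)])
v5: WRITE e=32  (e history now [(5, 32)])
READ a @v2: history=[] -> no version <= 2 -> NONE
v6: WRITE f=17  (f history now [(6, 17)])
v7: WRITE e=49  (e history now [(5, 32), (7, 49)])
v8: WRITE e=26  (e history now [(5, 32), (7, 49), (8, 26)])
v9: WRITE a=83  (a history now [(9, 83)])
v10: WRITE f=33  (f history now [(6, 17), (10, 33)])
v11: WRITE f=0  (f history now [(6, 17), (10, 33), (11, 0)])
v12: WRITE b=6  (b history now [(4, 42), (12, 6)])
READ d @v3: history=[(1, 49), (3, 55)] -> pick v3 -> 55
v13: WRITE c=55  (c history now [(2, 29), (13, 55)])
v14: WRITE c=22  (c history now [(2, 29), (13, 55), (14, 22)])
v15: WRITE c=65  (c history now [(2, 29), (13, 55), (14, 22), (15, 65)])
READ e @v5: history=[(5, 32), (7, 49), (8, 26)] -> pick v5 -> 32

Answer: NONE
55
32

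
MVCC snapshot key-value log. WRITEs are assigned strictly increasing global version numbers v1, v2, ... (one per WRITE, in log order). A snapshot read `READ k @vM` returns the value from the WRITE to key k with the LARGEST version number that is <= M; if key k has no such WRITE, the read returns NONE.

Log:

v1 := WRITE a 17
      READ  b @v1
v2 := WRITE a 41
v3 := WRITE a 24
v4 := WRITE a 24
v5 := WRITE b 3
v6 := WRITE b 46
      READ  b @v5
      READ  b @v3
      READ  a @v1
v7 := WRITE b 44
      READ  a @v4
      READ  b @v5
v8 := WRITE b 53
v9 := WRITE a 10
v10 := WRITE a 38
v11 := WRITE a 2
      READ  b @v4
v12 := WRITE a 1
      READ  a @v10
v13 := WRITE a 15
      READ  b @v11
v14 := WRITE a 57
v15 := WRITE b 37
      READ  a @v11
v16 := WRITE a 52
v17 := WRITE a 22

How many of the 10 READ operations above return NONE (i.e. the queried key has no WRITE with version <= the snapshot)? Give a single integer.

Answer: 3

Derivation:
v1: WRITE a=17  (a history now [(1, 17)])
READ b @v1: history=[] -> no version <= 1 -> NONE
v2: WRITE a=41  (a history now [(1, 17), (2, 41)])
v3: WRITE a=24  (a history now [(1, 17), (2, 41), (3, 24)])
v4: WRITE a=24  (a history now [(1, 17), (2, 41), (3, 24), (4, 24)])
v5: WRITE b=3  (b history now [(5, 3)])
v6: WRITE b=46  (b history now [(5, 3), (6, 46)])
READ b @v5: history=[(5, 3), (6, 46)] -> pick v5 -> 3
READ b @v3: history=[(5, 3), (6, 46)] -> no version <= 3 -> NONE
READ a @v1: history=[(1, 17), (2, 41), (3, 24), (4, 24)] -> pick v1 -> 17
v7: WRITE b=44  (b history now [(5, 3), (6, 46), (7, 44)])
READ a @v4: history=[(1, 17), (2, 41), (3, 24), (4, 24)] -> pick v4 -> 24
READ b @v5: history=[(5, 3), (6, 46), (7, 44)] -> pick v5 -> 3
v8: WRITE b=53  (b history now [(5, 3), (6, 46), (7, 44), (8, 53)])
v9: WRITE a=10  (a history now [(1, 17), (2, 41), (3, 24), (4, 24), (9, 10)])
v10: WRITE a=38  (a history now [(1, 17), (2, 41), (3, 24), (4, 24), (9, 10), (10, 38)])
v11: WRITE a=2  (a history now [(1, 17), (2, 41), (3, 24), (4, 24), (9, 10), (10, 38), (11, 2)])
READ b @v4: history=[(5, 3), (6, 46), (7, 44), (8, 53)] -> no version <= 4 -> NONE
v12: WRITE a=1  (a history now [(1, 17), (2, 41), (3, 24), (4, 24), (9, 10), (10, 38), (11, 2), (12, 1)])
READ a @v10: history=[(1, 17), (2, 41), (3, 24), (4, 24), (9, 10), (10, 38), (11, 2), (12, 1)] -> pick v10 -> 38
v13: WRITE a=15  (a history now [(1, 17), (2, 41), (3, 24), (4, 24), (9, 10), (10, 38), (11, 2), (12, 1), (13, 15)])
READ b @v11: history=[(5, 3), (6, 46), (7, 44), (8, 53)] -> pick v8 -> 53
v14: WRITE a=57  (a history now [(1, 17), (2, 41), (3, 24), (4, 24), (9, 10), (10, 38), (11, 2), (12, 1), (13, 15), (14, 57)])
v15: WRITE b=37  (b history now [(5, 3), (6, 46), (7, 44), (8, 53), (15, 37)])
READ a @v11: history=[(1, 17), (2, 41), (3, 24), (4, 24), (9, 10), (10, 38), (11, 2), (12, 1), (13, 15), (14, 57)] -> pick v11 -> 2
v16: WRITE a=52  (a history now [(1, 17), (2, 41), (3, 24), (4, 24), (9, 10), (10, 38), (11, 2), (12, 1), (13, 15), (14, 57), (16, 52)])
v17: WRITE a=22  (a history now [(1, 17), (2, 41), (3, 24), (4, 24), (9, 10), (10, 38), (11, 2), (12, 1), (13, 15), (14, 57), (16, 52), (17, 22)])
Read results in order: ['NONE', '3', 'NONE', '17', '24', '3', 'NONE', '38', '53', '2']
NONE count = 3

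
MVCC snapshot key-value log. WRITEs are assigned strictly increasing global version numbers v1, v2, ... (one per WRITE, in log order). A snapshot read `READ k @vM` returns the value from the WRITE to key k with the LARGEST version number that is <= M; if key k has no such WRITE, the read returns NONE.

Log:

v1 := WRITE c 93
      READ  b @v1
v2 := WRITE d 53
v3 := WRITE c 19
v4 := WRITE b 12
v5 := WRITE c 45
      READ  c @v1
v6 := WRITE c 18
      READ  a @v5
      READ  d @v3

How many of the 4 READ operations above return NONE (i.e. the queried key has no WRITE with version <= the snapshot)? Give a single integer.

Answer: 2

Derivation:
v1: WRITE c=93  (c history now [(1, 93)])
READ b @v1: history=[] -> no version <= 1 -> NONE
v2: WRITE d=53  (d history now [(2, 53)])
v3: WRITE c=19  (c history now [(1, 93), (3, 19)])
v4: WRITE b=12  (b history now [(4, 12)])
v5: WRITE c=45  (c history now [(1, 93), (3, 19), (5, 45)])
READ c @v1: history=[(1, 93), (3, 19), (5, 45)] -> pick v1 -> 93
v6: WRITE c=18  (c history now [(1, 93), (3, 19), (5, 45), (6, 18)])
READ a @v5: history=[] -> no version <= 5 -> NONE
READ d @v3: history=[(2, 53)] -> pick v2 -> 53
Read results in order: ['NONE', '93', 'NONE', '53']
NONE count = 2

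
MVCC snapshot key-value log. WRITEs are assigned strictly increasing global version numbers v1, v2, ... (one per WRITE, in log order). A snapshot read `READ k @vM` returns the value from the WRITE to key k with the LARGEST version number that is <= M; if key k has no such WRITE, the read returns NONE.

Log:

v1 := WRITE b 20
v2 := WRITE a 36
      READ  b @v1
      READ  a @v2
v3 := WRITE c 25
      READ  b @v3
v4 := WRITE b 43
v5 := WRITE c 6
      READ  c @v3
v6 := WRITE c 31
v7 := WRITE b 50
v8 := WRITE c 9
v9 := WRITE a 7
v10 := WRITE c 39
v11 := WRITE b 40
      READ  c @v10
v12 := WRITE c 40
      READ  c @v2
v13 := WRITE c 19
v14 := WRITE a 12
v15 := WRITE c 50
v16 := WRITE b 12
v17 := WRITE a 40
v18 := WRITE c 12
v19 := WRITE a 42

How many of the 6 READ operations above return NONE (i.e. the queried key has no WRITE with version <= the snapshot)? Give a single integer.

v1: WRITE b=20  (b history now [(1, 20)])
v2: WRITE a=36  (a history now [(2, 36)])
READ b @v1: history=[(1, 20)] -> pick v1 -> 20
READ a @v2: history=[(2, 36)] -> pick v2 -> 36
v3: WRITE c=25  (c history now [(3, 25)])
READ b @v3: history=[(1, 20)] -> pick v1 -> 20
v4: WRITE b=43  (b history now [(1, 20), (4, 43)])
v5: WRITE c=6  (c history now [(3, 25), (5, 6)])
READ c @v3: history=[(3, 25), (5, 6)] -> pick v3 -> 25
v6: WRITE c=31  (c history now [(3, 25), (5, 6), (6, 31)])
v7: WRITE b=50  (b history now [(1, 20), (4, 43), (7, 50)])
v8: WRITE c=9  (c history now [(3, 25), (5, 6), (6, 31), (8, 9)])
v9: WRITE a=7  (a history now [(2, 36), (9, 7)])
v10: WRITE c=39  (c history now [(3, 25), (5, 6), (6, 31), (8, 9), (10, 39)])
v11: WRITE b=40  (b history now [(1, 20), (4, 43), (7, 50), (11, 40)])
READ c @v10: history=[(3, 25), (5, 6), (6, 31), (8, 9), (10, 39)] -> pick v10 -> 39
v12: WRITE c=40  (c history now [(3, 25), (5, 6), (6, 31), (8, 9), (10, 39), (12, 40)])
READ c @v2: history=[(3, 25), (5, 6), (6, 31), (8, 9), (10, 39), (12, 40)] -> no version <= 2 -> NONE
v13: WRITE c=19  (c history now [(3, 25), (5, 6), (6, 31), (8, 9), (10, 39), (12, 40), (13, 19)])
v14: WRITE a=12  (a history now [(2, 36), (9, 7), (14, 12)])
v15: WRITE c=50  (c history now [(3, 25), (5, 6), (6, 31), (8, 9), (10, 39), (12, 40), (13, 19), (15, 50)])
v16: WRITE b=12  (b history now [(1, 20), (4, 43), (7, 50), (11, 40), (16, 12)])
v17: WRITE a=40  (a history now [(2, 36), (9, 7), (14, 12), (17, 40)])
v18: WRITE c=12  (c history now [(3, 25), (5, 6), (6, 31), (8, 9), (10, 39), (12, 40), (13, 19), (15, 50), (18, 12)])
v19: WRITE a=42  (a history now [(2, 36), (9, 7), (14, 12), (17, 40), (19, 42)])
Read results in order: ['20', '36', '20', '25', '39', 'NONE']
NONE count = 1

Answer: 1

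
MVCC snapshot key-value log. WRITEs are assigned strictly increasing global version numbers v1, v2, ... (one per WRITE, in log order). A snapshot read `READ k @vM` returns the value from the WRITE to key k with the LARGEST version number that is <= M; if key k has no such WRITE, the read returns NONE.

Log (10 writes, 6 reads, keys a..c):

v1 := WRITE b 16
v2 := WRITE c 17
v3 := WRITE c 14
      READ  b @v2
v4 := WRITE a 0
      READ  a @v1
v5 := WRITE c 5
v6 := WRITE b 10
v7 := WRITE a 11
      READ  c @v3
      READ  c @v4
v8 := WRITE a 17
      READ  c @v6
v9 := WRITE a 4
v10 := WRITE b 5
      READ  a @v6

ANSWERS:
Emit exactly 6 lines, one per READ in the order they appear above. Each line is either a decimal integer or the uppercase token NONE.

v1: WRITE b=16  (b history now [(1, 16)])
v2: WRITE c=17  (c history now [(2, 17)])
v3: WRITE c=14  (c history now [(2, 17), (3, 14)])
READ b @v2: history=[(1, 16)] -> pick v1 -> 16
v4: WRITE a=0  (a history now [(4, 0)])
READ a @v1: history=[(4, 0)] -> no version <= 1 -> NONE
v5: WRITE c=5  (c history now [(2, 17), (3, 14), (5, 5)])
v6: WRITE b=10  (b history now [(1, 16), (6, 10)])
v7: WRITE a=11  (a history now [(4, 0), (7, 11)])
READ c @v3: history=[(2, 17), (3, 14), (5, 5)] -> pick v3 -> 14
READ c @v4: history=[(2, 17), (3, 14), (5, 5)] -> pick v3 -> 14
v8: WRITE a=17  (a history now [(4, 0), (7, 11), (8, 17)])
READ c @v6: history=[(2, 17), (3, 14), (5, 5)] -> pick v5 -> 5
v9: WRITE a=4  (a history now [(4, 0), (7, 11), (8, 17), (9, 4)])
v10: WRITE b=5  (b history now [(1, 16), (6, 10), (10, 5)])
READ a @v6: history=[(4, 0), (7, 11), (8, 17), (9, 4)] -> pick v4 -> 0

Answer: 16
NONE
14
14
5
0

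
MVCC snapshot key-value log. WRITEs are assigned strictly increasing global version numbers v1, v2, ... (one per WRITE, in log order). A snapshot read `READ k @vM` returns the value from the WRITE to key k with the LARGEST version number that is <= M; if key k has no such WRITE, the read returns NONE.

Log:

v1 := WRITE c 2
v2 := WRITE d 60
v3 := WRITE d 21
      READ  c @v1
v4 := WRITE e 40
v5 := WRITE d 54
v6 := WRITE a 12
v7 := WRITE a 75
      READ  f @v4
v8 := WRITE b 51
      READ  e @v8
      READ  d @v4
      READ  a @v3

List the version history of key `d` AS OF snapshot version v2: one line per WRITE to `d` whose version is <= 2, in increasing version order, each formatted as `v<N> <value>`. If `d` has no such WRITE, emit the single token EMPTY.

Answer: v2 60

Derivation:
Scan writes for key=d with version <= 2:
  v1 WRITE c 2 -> skip
  v2 WRITE d 60 -> keep
  v3 WRITE d 21 -> drop (> snap)
  v4 WRITE e 40 -> skip
  v5 WRITE d 54 -> drop (> snap)
  v6 WRITE a 12 -> skip
  v7 WRITE a 75 -> skip
  v8 WRITE b 51 -> skip
Collected: [(2, 60)]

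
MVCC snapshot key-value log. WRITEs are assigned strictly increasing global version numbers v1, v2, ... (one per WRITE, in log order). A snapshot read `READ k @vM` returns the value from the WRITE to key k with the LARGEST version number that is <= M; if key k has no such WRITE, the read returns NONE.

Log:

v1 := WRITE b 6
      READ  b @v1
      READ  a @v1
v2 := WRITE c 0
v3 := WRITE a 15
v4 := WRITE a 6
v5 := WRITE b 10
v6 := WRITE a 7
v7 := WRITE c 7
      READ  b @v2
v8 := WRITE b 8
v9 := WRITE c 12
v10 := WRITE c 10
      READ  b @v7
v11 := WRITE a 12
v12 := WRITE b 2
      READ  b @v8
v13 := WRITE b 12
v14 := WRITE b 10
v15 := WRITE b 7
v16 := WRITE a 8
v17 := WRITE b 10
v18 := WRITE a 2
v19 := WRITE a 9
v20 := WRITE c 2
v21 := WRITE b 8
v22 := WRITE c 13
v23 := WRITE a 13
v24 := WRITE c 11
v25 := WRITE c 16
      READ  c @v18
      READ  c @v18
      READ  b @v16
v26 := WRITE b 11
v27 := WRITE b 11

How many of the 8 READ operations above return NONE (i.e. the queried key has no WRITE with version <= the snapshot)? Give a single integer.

v1: WRITE b=6  (b history now [(1, 6)])
READ b @v1: history=[(1, 6)] -> pick v1 -> 6
READ a @v1: history=[] -> no version <= 1 -> NONE
v2: WRITE c=0  (c history now [(2, 0)])
v3: WRITE a=15  (a history now [(3, 15)])
v4: WRITE a=6  (a history now [(3, 15), (4, 6)])
v5: WRITE b=10  (b history now [(1, 6), (5, 10)])
v6: WRITE a=7  (a history now [(3, 15), (4, 6), (6, 7)])
v7: WRITE c=7  (c history now [(2, 0), (7, 7)])
READ b @v2: history=[(1, 6), (5, 10)] -> pick v1 -> 6
v8: WRITE b=8  (b history now [(1, 6), (5, 10), (8, 8)])
v9: WRITE c=12  (c history now [(2, 0), (7, 7), (9, 12)])
v10: WRITE c=10  (c history now [(2, 0), (7, 7), (9, 12), (10, 10)])
READ b @v7: history=[(1, 6), (5, 10), (8, 8)] -> pick v5 -> 10
v11: WRITE a=12  (a history now [(3, 15), (4, 6), (6, 7), (11, 12)])
v12: WRITE b=2  (b history now [(1, 6), (5, 10), (8, 8), (12, 2)])
READ b @v8: history=[(1, 6), (5, 10), (8, 8), (12, 2)] -> pick v8 -> 8
v13: WRITE b=12  (b history now [(1, 6), (5, 10), (8, 8), (12, 2), (13, 12)])
v14: WRITE b=10  (b history now [(1, 6), (5, 10), (8, 8), (12, 2), (13, 12), (14, 10)])
v15: WRITE b=7  (b history now [(1, 6), (5, 10), (8, 8), (12, 2), (13, 12), (14, 10), (15, 7)])
v16: WRITE a=8  (a history now [(3, 15), (4, 6), (6, 7), (11, 12), (16, 8)])
v17: WRITE b=10  (b history now [(1, 6), (5, 10), (8, 8), (12, 2), (13, 12), (14, 10), (15, 7), (17, 10)])
v18: WRITE a=2  (a history now [(3, 15), (4, 6), (6, 7), (11, 12), (16, 8), (18, 2)])
v19: WRITE a=9  (a history now [(3, 15), (4, 6), (6, 7), (11, 12), (16, 8), (18, 2), (19, 9)])
v20: WRITE c=2  (c history now [(2, 0), (7, 7), (9, 12), (10, 10), (20, 2)])
v21: WRITE b=8  (b history now [(1, 6), (5, 10), (8, 8), (12, 2), (13, 12), (14, 10), (15, 7), (17, 10), (21, 8)])
v22: WRITE c=13  (c history now [(2, 0), (7, 7), (9, 12), (10, 10), (20, 2), (22, 13)])
v23: WRITE a=13  (a history now [(3, 15), (4, 6), (6, 7), (11, 12), (16, 8), (18, 2), (19, 9), (23, 13)])
v24: WRITE c=11  (c history now [(2, 0), (7, 7), (9, 12), (10, 10), (20, 2), (22, 13), (24, 11)])
v25: WRITE c=16  (c history now [(2, 0), (7, 7), (9, 12), (10, 10), (20, 2), (22, 13), (24, 11), (25, 16)])
READ c @v18: history=[(2, 0), (7, 7), (9, 12), (10, 10), (20, 2), (22, 13), (24, 11), (25, 16)] -> pick v10 -> 10
READ c @v18: history=[(2, 0), (7, 7), (9, 12), (10, 10), (20, 2), (22, 13), (24, 11), (25, 16)] -> pick v10 -> 10
READ b @v16: history=[(1, 6), (5, 10), (8, 8), (12, 2), (13, 12), (14, 10), (15, 7), (17, 10), (21, 8)] -> pick v15 -> 7
v26: WRITE b=11  (b history now [(1, 6), (5, 10), (8, 8), (12, 2), (13, 12), (14, 10), (15, 7), (17, 10), (21, 8), (26, 11)])
v27: WRITE b=11  (b history now [(1, 6), (5, 10), (8, 8), (12, 2), (13, 12), (14, 10), (15, 7), (17, 10), (21, 8), (26, 11), (27, 11)])
Read results in order: ['6', 'NONE', '6', '10', '8', '10', '10', '7']
NONE count = 1

Answer: 1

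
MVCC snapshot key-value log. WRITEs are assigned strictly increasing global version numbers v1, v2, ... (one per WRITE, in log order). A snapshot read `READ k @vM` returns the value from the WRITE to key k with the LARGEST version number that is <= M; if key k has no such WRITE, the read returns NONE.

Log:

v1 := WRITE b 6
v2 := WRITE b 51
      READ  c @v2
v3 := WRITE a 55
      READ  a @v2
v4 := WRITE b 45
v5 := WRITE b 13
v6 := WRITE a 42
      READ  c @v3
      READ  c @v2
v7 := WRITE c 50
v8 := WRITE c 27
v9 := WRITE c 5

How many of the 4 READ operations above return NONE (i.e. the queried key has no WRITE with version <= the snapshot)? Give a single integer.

Answer: 4

Derivation:
v1: WRITE b=6  (b history now [(1, 6)])
v2: WRITE b=51  (b history now [(1, 6), (2, 51)])
READ c @v2: history=[] -> no version <= 2 -> NONE
v3: WRITE a=55  (a history now [(3, 55)])
READ a @v2: history=[(3, 55)] -> no version <= 2 -> NONE
v4: WRITE b=45  (b history now [(1, 6), (2, 51), (4, 45)])
v5: WRITE b=13  (b history now [(1, 6), (2, 51), (4, 45), (5, 13)])
v6: WRITE a=42  (a history now [(3, 55), (6, 42)])
READ c @v3: history=[] -> no version <= 3 -> NONE
READ c @v2: history=[] -> no version <= 2 -> NONE
v7: WRITE c=50  (c history now [(7, 50)])
v8: WRITE c=27  (c history now [(7, 50), (8, 27)])
v9: WRITE c=5  (c history now [(7, 50), (8, 27), (9, 5)])
Read results in order: ['NONE', 'NONE', 'NONE', 'NONE']
NONE count = 4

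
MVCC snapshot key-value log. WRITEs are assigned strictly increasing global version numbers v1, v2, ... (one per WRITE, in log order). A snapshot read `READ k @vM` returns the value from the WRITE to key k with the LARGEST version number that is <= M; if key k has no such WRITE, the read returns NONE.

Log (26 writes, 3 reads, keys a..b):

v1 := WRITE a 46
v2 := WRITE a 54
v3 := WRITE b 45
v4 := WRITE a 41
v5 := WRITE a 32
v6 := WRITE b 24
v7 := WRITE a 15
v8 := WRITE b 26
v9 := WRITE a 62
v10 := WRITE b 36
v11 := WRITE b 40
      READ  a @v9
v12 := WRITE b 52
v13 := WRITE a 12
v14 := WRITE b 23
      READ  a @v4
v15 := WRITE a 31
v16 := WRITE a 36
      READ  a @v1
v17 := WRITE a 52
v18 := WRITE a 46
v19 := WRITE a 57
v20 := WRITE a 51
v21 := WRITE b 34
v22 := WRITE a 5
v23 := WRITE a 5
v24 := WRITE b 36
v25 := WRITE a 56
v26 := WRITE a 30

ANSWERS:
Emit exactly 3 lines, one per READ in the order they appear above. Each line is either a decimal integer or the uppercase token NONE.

Answer: 62
41
46

Derivation:
v1: WRITE a=46  (a history now [(1, 46)])
v2: WRITE a=54  (a history now [(1, 46), (2, 54)])
v3: WRITE b=45  (b history now [(3, 45)])
v4: WRITE a=41  (a history now [(1, 46), (2, 54), (4, 41)])
v5: WRITE a=32  (a history now [(1, 46), (2, 54), (4, 41), (5, 32)])
v6: WRITE b=24  (b history now [(3, 45), (6, 24)])
v7: WRITE a=15  (a history now [(1, 46), (2, 54), (4, 41), (5, 32), (7, 15)])
v8: WRITE b=26  (b history now [(3, 45), (6, 24), (8, 26)])
v9: WRITE a=62  (a history now [(1, 46), (2, 54), (4, 41), (5, 32), (7, 15), (9, 62)])
v10: WRITE b=36  (b history now [(3, 45), (6, 24), (8, 26), (10, 36)])
v11: WRITE b=40  (b history now [(3, 45), (6, 24), (8, 26), (10, 36), (11, 40)])
READ a @v9: history=[(1, 46), (2, 54), (4, 41), (5, 32), (7, 15), (9, 62)] -> pick v9 -> 62
v12: WRITE b=52  (b history now [(3, 45), (6, 24), (8, 26), (10, 36), (11, 40), (12, 52)])
v13: WRITE a=12  (a history now [(1, 46), (2, 54), (4, 41), (5, 32), (7, 15), (9, 62), (13, 12)])
v14: WRITE b=23  (b history now [(3, 45), (6, 24), (8, 26), (10, 36), (11, 40), (12, 52), (14, 23)])
READ a @v4: history=[(1, 46), (2, 54), (4, 41), (5, 32), (7, 15), (9, 62), (13, 12)] -> pick v4 -> 41
v15: WRITE a=31  (a history now [(1, 46), (2, 54), (4, 41), (5, 32), (7, 15), (9, 62), (13, 12), (15, 31)])
v16: WRITE a=36  (a history now [(1, 46), (2, 54), (4, 41), (5, 32), (7, 15), (9, 62), (13, 12), (15, 31), (16, 36)])
READ a @v1: history=[(1, 46), (2, 54), (4, 41), (5, 32), (7, 15), (9, 62), (13, 12), (15, 31), (16, 36)] -> pick v1 -> 46
v17: WRITE a=52  (a history now [(1, 46), (2, 54), (4, 41), (5, 32), (7, 15), (9, 62), (13, 12), (15, 31), (16, 36), (17, 52)])
v18: WRITE a=46  (a history now [(1, 46), (2, 54), (4, 41), (5, 32), (7, 15), (9, 62), (13, 12), (15, 31), (16, 36), (17, 52), (18, 46)])
v19: WRITE a=57  (a history now [(1, 46), (2, 54), (4, 41), (5, 32), (7, 15), (9, 62), (13, 12), (15, 31), (16, 36), (17, 52), (18, 46), (19, 57)])
v20: WRITE a=51  (a history now [(1, 46), (2, 54), (4, 41), (5, 32), (7, 15), (9, 62), (13, 12), (15, 31), (16, 36), (17, 52), (18, 46), (19, 57), (20, 51)])
v21: WRITE b=34  (b history now [(3, 45), (6, 24), (8, 26), (10, 36), (11, 40), (12, 52), (14, 23), (21, 34)])
v22: WRITE a=5  (a history now [(1, 46), (2, 54), (4, 41), (5, 32), (7, 15), (9, 62), (13, 12), (15, 31), (16, 36), (17, 52), (18, 46), (19, 57), (20, 51), (22, 5)])
v23: WRITE a=5  (a history now [(1, 46), (2, 54), (4, 41), (5, 32), (7, 15), (9, 62), (13, 12), (15, 31), (16, 36), (17, 52), (18, 46), (19, 57), (20, 51), (22, 5), (23, 5)])
v24: WRITE b=36  (b history now [(3, 45), (6, 24), (8, 26), (10, 36), (11, 40), (12, 52), (14, 23), (21, 34), (24, 36)])
v25: WRITE a=56  (a history now [(1, 46), (2, 54), (4, 41), (5, 32), (7, 15), (9, 62), (13, 12), (15, 31), (16, 36), (17, 52), (18, 46), (19, 57), (20, 51), (22, 5), (23, 5), (25, 56)])
v26: WRITE a=30  (a history now [(1, 46), (2, 54), (4, 41), (5, 32), (7, 15), (9, 62), (13, 12), (15, 31), (16, 36), (17, 52), (18, 46), (19, 57), (20, 51), (22, 5), (23, 5), (25, 56), (26, 30)])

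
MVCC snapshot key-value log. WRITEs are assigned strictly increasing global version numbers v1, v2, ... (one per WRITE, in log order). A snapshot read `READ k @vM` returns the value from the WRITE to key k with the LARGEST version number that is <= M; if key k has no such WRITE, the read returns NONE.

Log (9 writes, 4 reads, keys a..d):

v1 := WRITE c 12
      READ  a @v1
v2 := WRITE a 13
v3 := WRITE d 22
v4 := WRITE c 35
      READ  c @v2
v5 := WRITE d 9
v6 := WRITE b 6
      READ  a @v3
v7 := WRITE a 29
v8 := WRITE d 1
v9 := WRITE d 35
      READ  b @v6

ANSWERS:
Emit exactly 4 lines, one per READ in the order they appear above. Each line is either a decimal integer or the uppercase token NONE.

Answer: NONE
12
13
6

Derivation:
v1: WRITE c=12  (c history now [(1, 12)])
READ a @v1: history=[] -> no version <= 1 -> NONE
v2: WRITE a=13  (a history now [(2, 13)])
v3: WRITE d=22  (d history now [(3, 22)])
v4: WRITE c=35  (c history now [(1, 12), (4, 35)])
READ c @v2: history=[(1, 12), (4, 35)] -> pick v1 -> 12
v5: WRITE d=9  (d history now [(3, 22), (5, 9)])
v6: WRITE b=6  (b history now [(6, 6)])
READ a @v3: history=[(2, 13)] -> pick v2 -> 13
v7: WRITE a=29  (a history now [(2, 13), (7, 29)])
v8: WRITE d=1  (d history now [(3, 22), (5, 9), (8, 1)])
v9: WRITE d=35  (d history now [(3, 22), (5, 9), (8, 1), (9, 35)])
READ b @v6: history=[(6, 6)] -> pick v6 -> 6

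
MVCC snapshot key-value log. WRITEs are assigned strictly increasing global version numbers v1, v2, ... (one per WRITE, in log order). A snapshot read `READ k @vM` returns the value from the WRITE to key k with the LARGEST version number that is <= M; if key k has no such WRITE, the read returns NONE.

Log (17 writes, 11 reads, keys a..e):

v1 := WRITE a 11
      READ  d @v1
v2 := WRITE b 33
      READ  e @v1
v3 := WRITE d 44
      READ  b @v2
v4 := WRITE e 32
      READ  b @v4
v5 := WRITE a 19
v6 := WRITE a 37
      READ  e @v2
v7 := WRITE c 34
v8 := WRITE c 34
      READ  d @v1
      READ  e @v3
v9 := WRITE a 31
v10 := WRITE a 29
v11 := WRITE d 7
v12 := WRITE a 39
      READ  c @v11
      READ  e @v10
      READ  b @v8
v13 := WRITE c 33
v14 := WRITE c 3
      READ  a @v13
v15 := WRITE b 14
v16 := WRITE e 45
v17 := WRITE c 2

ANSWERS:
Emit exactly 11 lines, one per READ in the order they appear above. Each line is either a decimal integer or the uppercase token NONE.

Answer: NONE
NONE
33
33
NONE
NONE
NONE
34
32
33
39

Derivation:
v1: WRITE a=11  (a history now [(1, 11)])
READ d @v1: history=[] -> no version <= 1 -> NONE
v2: WRITE b=33  (b history now [(2, 33)])
READ e @v1: history=[] -> no version <= 1 -> NONE
v3: WRITE d=44  (d history now [(3, 44)])
READ b @v2: history=[(2, 33)] -> pick v2 -> 33
v4: WRITE e=32  (e history now [(4, 32)])
READ b @v4: history=[(2, 33)] -> pick v2 -> 33
v5: WRITE a=19  (a history now [(1, 11), (5, 19)])
v6: WRITE a=37  (a history now [(1, 11), (5, 19), (6, 37)])
READ e @v2: history=[(4, 32)] -> no version <= 2 -> NONE
v7: WRITE c=34  (c history now [(7, 34)])
v8: WRITE c=34  (c history now [(7, 34), (8, 34)])
READ d @v1: history=[(3, 44)] -> no version <= 1 -> NONE
READ e @v3: history=[(4, 32)] -> no version <= 3 -> NONE
v9: WRITE a=31  (a history now [(1, 11), (5, 19), (6, 37), (9, 31)])
v10: WRITE a=29  (a history now [(1, 11), (5, 19), (6, 37), (9, 31), (10, 29)])
v11: WRITE d=7  (d history now [(3, 44), (11, 7)])
v12: WRITE a=39  (a history now [(1, 11), (5, 19), (6, 37), (9, 31), (10, 29), (12, 39)])
READ c @v11: history=[(7, 34), (8, 34)] -> pick v8 -> 34
READ e @v10: history=[(4, 32)] -> pick v4 -> 32
READ b @v8: history=[(2, 33)] -> pick v2 -> 33
v13: WRITE c=33  (c history now [(7, 34), (8, 34), (13, 33)])
v14: WRITE c=3  (c history now [(7, 34), (8, 34), (13, 33), (14, 3)])
READ a @v13: history=[(1, 11), (5, 19), (6, 37), (9, 31), (10, 29), (12, 39)] -> pick v12 -> 39
v15: WRITE b=14  (b history now [(2, 33), (15, 14)])
v16: WRITE e=45  (e history now [(4, 32), (16, 45)])
v17: WRITE c=2  (c history now [(7, 34), (8, 34), (13, 33), (14, 3), (17, 2)])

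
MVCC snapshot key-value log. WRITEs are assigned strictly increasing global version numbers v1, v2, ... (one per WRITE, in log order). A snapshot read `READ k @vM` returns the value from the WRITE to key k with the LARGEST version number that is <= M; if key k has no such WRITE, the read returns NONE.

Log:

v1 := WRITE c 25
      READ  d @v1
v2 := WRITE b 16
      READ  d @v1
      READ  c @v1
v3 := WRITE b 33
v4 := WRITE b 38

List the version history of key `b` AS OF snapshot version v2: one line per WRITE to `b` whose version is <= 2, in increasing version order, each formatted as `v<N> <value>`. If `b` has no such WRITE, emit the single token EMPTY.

Answer: v2 16

Derivation:
Scan writes for key=b with version <= 2:
  v1 WRITE c 25 -> skip
  v2 WRITE b 16 -> keep
  v3 WRITE b 33 -> drop (> snap)
  v4 WRITE b 38 -> drop (> snap)
Collected: [(2, 16)]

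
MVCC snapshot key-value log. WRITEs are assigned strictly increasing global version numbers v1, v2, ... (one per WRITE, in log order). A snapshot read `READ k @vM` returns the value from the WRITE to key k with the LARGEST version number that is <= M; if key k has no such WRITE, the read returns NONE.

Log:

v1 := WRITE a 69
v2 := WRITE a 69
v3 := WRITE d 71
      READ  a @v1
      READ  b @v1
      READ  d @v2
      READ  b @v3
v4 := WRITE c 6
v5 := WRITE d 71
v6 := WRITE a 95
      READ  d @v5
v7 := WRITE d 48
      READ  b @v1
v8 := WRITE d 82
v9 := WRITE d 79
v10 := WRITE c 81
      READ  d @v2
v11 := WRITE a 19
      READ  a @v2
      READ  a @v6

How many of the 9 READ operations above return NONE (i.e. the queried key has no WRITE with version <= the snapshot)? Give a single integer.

Answer: 5

Derivation:
v1: WRITE a=69  (a history now [(1, 69)])
v2: WRITE a=69  (a history now [(1, 69), (2, 69)])
v3: WRITE d=71  (d history now [(3, 71)])
READ a @v1: history=[(1, 69), (2, 69)] -> pick v1 -> 69
READ b @v1: history=[] -> no version <= 1 -> NONE
READ d @v2: history=[(3, 71)] -> no version <= 2 -> NONE
READ b @v3: history=[] -> no version <= 3 -> NONE
v4: WRITE c=6  (c history now [(4, 6)])
v5: WRITE d=71  (d history now [(3, 71), (5, 71)])
v6: WRITE a=95  (a history now [(1, 69), (2, 69), (6, 95)])
READ d @v5: history=[(3, 71), (5, 71)] -> pick v5 -> 71
v7: WRITE d=48  (d history now [(3, 71), (5, 71), (7, 48)])
READ b @v1: history=[] -> no version <= 1 -> NONE
v8: WRITE d=82  (d history now [(3, 71), (5, 71), (7, 48), (8, 82)])
v9: WRITE d=79  (d history now [(3, 71), (5, 71), (7, 48), (8, 82), (9, 79)])
v10: WRITE c=81  (c history now [(4, 6), (10, 81)])
READ d @v2: history=[(3, 71), (5, 71), (7, 48), (8, 82), (9, 79)] -> no version <= 2 -> NONE
v11: WRITE a=19  (a history now [(1, 69), (2, 69), (6, 95), (11, 19)])
READ a @v2: history=[(1, 69), (2, 69), (6, 95), (11, 19)] -> pick v2 -> 69
READ a @v6: history=[(1, 69), (2, 69), (6, 95), (11, 19)] -> pick v6 -> 95
Read results in order: ['69', 'NONE', 'NONE', 'NONE', '71', 'NONE', 'NONE', '69', '95']
NONE count = 5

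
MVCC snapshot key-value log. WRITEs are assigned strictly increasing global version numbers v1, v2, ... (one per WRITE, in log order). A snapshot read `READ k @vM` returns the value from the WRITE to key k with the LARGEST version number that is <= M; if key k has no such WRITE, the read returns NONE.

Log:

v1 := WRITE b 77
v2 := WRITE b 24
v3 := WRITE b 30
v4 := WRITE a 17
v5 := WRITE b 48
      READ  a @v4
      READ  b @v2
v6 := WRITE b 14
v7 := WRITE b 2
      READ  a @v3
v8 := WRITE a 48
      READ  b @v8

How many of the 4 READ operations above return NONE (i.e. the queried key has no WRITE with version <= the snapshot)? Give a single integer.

v1: WRITE b=77  (b history now [(1, 77)])
v2: WRITE b=24  (b history now [(1, 77), (2, 24)])
v3: WRITE b=30  (b history now [(1, 77), (2, 24), (3, 30)])
v4: WRITE a=17  (a history now [(4, 17)])
v5: WRITE b=48  (b history now [(1, 77), (2, 24), (3, 30), (5, 48)])
READ a @v4: history=[(4, 17)] -> pick v4 -> 17
READ b @v2: history=[(1, 77), (2, 24), (3, 30), (5, 48)] -> pick v2 -> 24
v6: WRITE b=14  (b history now [(1, 77), (2, 24), (3, 30), (5, 48), (6, 14)])
v7: WRITE b=2  (b history now [(1, 77), (2, 24), (3, 30), (5, 48), (6, 14), (7, 2)])
READ a @v3: history=[(4, 17)] -> no version <= 3 -> NONE
v8: WRITE a=48  (a history now [(4, 17), (8, 48)])
READ b @v8: history=[(1, 77), (2, 24), (3, 30), (5, 48), (6, 14), (7, 2)] -> pick v7 -> 2
Read results in order: ['17', '24', 'NONE', '2']
NONE count = 1

Answer: 1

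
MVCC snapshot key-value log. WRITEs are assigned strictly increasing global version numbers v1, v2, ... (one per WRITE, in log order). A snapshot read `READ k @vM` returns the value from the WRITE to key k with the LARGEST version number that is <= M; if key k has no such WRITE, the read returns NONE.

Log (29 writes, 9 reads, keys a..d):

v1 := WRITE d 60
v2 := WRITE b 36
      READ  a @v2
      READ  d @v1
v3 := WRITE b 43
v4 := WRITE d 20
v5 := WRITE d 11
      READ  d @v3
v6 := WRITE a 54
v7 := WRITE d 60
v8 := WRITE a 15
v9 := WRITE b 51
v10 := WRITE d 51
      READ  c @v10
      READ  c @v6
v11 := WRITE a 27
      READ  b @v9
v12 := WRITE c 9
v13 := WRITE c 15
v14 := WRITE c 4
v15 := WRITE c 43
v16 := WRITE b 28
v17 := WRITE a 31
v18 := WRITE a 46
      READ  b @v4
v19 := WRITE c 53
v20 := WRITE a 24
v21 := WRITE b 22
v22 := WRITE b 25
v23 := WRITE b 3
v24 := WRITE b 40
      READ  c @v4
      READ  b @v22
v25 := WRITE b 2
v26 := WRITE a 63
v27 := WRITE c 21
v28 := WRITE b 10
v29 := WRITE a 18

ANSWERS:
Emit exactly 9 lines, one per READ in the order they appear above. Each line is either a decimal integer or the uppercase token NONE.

v1: WRITE d=60  (d history now [(1, 60)])
v2: WRITE b=36  (b history now [(2, 36)])
READ a @v2: history=[] -> no version <= 2 -> NONE
READ d @v1: history=[(1, 60)] -> pick v1 -> 60
v3: WRITE b=43  (b history now [(2, 36), (3, 43)])
v4: WRITE d=20  (d history now [(1, 60), (4, 20)])
v5: WRITE d=11  (d history now [(1, 60), (4, 20), (5, 11)])
READ d @v3: history=[(1, 60), (4, 20), (5, 11)] -> pick v1 -> 60
v6: WRITE a=54  (a history now [(6, 54)])
v7: WRITE d=60  (d history now [(1, 60), (4, 20), (5, 11), (7, 60)])
v8: WRITE a=15  (a history now [(6, 54), (8, 15)])
v9: WRITE b=51  (b history now [(2, 36), (3, 43), (9, 51)])
v10: WRITE d=51  (d history now [(1, 60), (4, 20), (5, 11), (7, 60), (10, 51)])
READ c @v10: history=[] -> no version <= 10 -> NONE
READ c @v6: history=[] -> no version <= 6 -> NONE
v11: WRITE a=27  (a history now [(6, 54), (8, 15), (11, 27)])
READ b @v9: history=[(2, 36), (3, 43), (9, 51)] -> pick v9 -> 51
v12: WRITE c=9  (c history now [(12, 9)])
v13: WRITE c=15  (c history now [(12, 9), (13, 15)])
v14: WRITE c=4  (c history now [(12, 9), (13, 15), (14, 4)])
v15: WRITE c=43  (c history now [(12, 9), (13, 15), (14, 4), (15, 43)])
v16: WRITE b=28  (b history now [(2, 36), (3, 43), (9, 51), (16, 28)])
v17: WRITE a=31  (a history now [(6, 54), (8, 15), (11, 27), (17, 31)])
v18: WRITE a=46  (a history now [(6, 54), (8, 15), (11, 27), (17, 31), (18, 46)])
READ b @v4: history=[(2, 36), (3, 43), (9, 51), (16, 28)] -> pick v3 -> 43
v19: WRITE c=53  (c history now [(12, 9), (13, 15), (14, 4), (15, 43), (19, 53)])
v20: WRITE a=24  (a history now [(6, 54), (8, 15), (11, 27), (17, 31), (18, 46), (20, 24)])
v21: WRITE b=22  (b history now [(2, 36), (3, 43), (9, 51), (16, 28), (21, 22)])
v22: WRITE b=25  (b history now [(2, 36), (3, 43), (9, 51), (16, 28), (21, 22), (22, 25)])
v23: WRITE b=3  (b history now [(2, 36), (3, 43), (9, 51), (16, 28), (21, 22), (22, 25), (23, 3)])
v24: WRITE b=40  (b history now [(2, 36), (3, 43), (9, 51), (16, 28), (21, 22), (22, 25), (23, 3), (24, 40)])
READ c @v4: history=[(12, 9), (13, 15), (14, 4), (15, 43), (19, 53)] -> no version <= 4 -> NONE
READ b @v22: history=[(2, 36), (3, 43), (9, 51), (16, 28), (21, 22), (22, 25), (23, 3), (24, 40)] -> pick v22 -> 25
v25: WRITE b=2  (b history now [(2, 36), (3, 43), (9, 51), (16, 28), (21, 22), (22, 25), (23, 3), (24, 40), (25, 2)])
v26: WRITE a=63  (a history now [(6, 54), (8, 15), (11, 27), (17, 31), (18, 46), (20, 24), (26, 63)])
v27: WRITE c=21  (c history now [(12, 9), (13, 15), (14, 4), (15, 43), (19, 53), (27, 21)])
v28: WRITE b=10  (b history now [(2, 36), (3, 43), (9, 51), (16, 28), (21, 22), (22, 25), (23, 3), (24, 40), (25, 2), (28, 10)])
v29: WRITE a=18  (a history now [(6, 54), (8, 15), (11, 27), (17, 31), (18, 46), (20, 24), (26, 63), (29, 18)])

Answer: NONE
60
60
NONE
NONE
51
43
NONE
25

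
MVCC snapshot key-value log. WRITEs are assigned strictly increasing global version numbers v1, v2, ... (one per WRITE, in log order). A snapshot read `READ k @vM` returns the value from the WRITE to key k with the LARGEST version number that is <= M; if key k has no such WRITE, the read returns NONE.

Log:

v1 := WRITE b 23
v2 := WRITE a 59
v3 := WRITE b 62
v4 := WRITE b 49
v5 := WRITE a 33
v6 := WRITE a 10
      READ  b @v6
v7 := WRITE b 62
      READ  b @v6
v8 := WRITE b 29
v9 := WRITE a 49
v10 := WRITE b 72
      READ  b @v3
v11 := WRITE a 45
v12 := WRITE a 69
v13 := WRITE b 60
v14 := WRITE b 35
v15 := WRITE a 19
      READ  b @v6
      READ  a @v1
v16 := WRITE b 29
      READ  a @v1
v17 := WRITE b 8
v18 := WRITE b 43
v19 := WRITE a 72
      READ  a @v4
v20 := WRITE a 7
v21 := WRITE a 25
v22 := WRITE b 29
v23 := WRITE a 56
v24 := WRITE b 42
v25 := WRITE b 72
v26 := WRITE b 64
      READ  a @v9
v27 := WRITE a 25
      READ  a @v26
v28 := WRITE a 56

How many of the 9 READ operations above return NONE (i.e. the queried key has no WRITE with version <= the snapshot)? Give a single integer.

v1: WRITE b=23  (b history now [(1, 23)])
v2: WRITE a=59  (a history now [(2, 59)])
v3: WRITE b=62  (b history now [(1, 23), (3, 62)])
v4: WRITE b=49  (b history now [(1, 23), (3, 62), (4, 49)])
v5: WRITE a=33  (a history now [(2, 59), (5, 33)])
v6: WRITE a=10  (a history now [(2, 59), (5, 33), (6, 10)])
READ b @v6: history=[(1, 23), (3, 62), (4, 49)] -> pick v4 -> 49
v7: WRITE b=62  (b history now [(1, 23), (3, 62), (4, 49), (7, 62)])
READ b @v6: history=[(1, 23), (3, 62), (4, 49), (7, 62)] -> pick v4 -> 49
v8: WRITE b=29  (b history now [(1, 23), (3, 62), (4, 49), (7, 62), (8, 29)])
v9: WRITE a=49  (a history now [(2, 59), (5, 33), (6, 10), (9, 49)])
v10: WRITE b=72  (b history now [(1, 23), (3, 62), (4, 49), (7, 62), (8, 29), (10, 72)])
READ b @v3: history=[(1, 23), (3, 62), (4, 49), (7, 62), (8, 29), (10, 72)] -> pick v3 -> 62
v11: WRITE a=45  (a history now [(2, 59), (5, 33), (6, 10), (9, 49), (11, 45)])
v12: WRITE a=69  (a history now [(2, 59), (5, 33), (6, 10), (9, 49), (11, 45), (12, 69)])
v13: WRITE b=60  (b history now [(1, 23), (3, 62), (4, 49), (7, 62), (8, 29), (10, 72), (13, 60)])
v14: WRITE b=35  (b history now [(1, 23), (3, 62), (4, 49), (7, 62), (8, 29), (10, 72), (13, 60), (14, 35)])
v15: WRITE a=19  (a history now [(2, 59), (5, 33), (6, 10), (9, 49), (11, 45), (12, 69), (15, 19)])
READ b @v6: history=[(1, 23), (3, 62), (4, 49), (7, 62), (8, 29), (10, 72), (13, 60), (14, 35)] -> pick v4 -> 49
READ a @v1: history=[(2, 59), (5, 33), (6, 10), (9, 49), (11, 45), (12, 69), (15, 19)] -> no version <= 1 -> NONE
v16: WRITE b=29  (b history now [(1, 23), (3, 62), (4, 49), (7, 62), (8, 29), (10, 72), (13, 60), (14, 35), (16, 29)])
READ a @v1: history=[(2, 59), (5, 33), (6, 10), (9, 49), (11, 45), (12, 69), (15, 19)] -> no version <= 1 -> NONE
v17: WRITE b=8  (b history now [(1, 23), (3, 62), (4, 49), (7, 62), (8, 29), (10, 72), (13, 60), (14, 35), (16, 29), (17, 8)])
v18: WRITE b=43  (b history now [(1, 23), (3, 62), (4, 49), (7, 62), (8, 29), (10, 72), (13, 60), (14, 35), (16, 29), (17, 8), (18, 43)])
v19: WRITE a=72  (a history now [(2, 59), (5, 33), (6, 10), (9, 49), (11, 45), (12, 69), (15, 19), (19, 72)])
READ a @v4: history=[(2, 59), (5, 33), (6, 10), (9, 49), (11, 45), (12, 69), (15, 19), (19, 72)] -> pick v2 -> 59
v20: WRITE a=7  (a history now [(2, 59), (5, 33), (6, 10), (9, 49), (11, 45), (12, 69), (15, 19), (19, 72), (20, 7)])
v21: WRITE a=25  (a history now [(2, 59), (5, 33), (6, 10), (9, 49), (11, 45), (12, 69), (15, 19), (19, 72), (20, 7), (21, 25)])
v22: WRITE b=29  (b history now [(1, 23), (3, 62), (4, 49), (7, 62), (8, 29), (10, 72), (13, 60), (14, 35), (16, 29), (17, 8), (18, 43), (22, 29)])
v23: WRITE a=56  (a history now [(2, 59), (5, 33), (6, 10), (9, 49), (11, 45), (12, 69), (15, 19), (19, 72), (20, 7), (21, 25), (23, 56)])
v24: WRITE b=42  (b history now [(1, 23), (3, 62), (4, 49), (7, 62), (8, 29), (10, 72), (13, 60), (14, 35), (16, 29), (17, 8), (18, 43), (22, 29), (24, 42)])
v25: WRITE b=72  (b history now [(1, 23), (3, 62), (4, 49), (7, 62), (8, 29), (10, 72), (13, 60), (14, 35), (16, 29), (17, 8), (18, 43), (22, 29), (24, 42), (25, 72)])
v26: WRITE b=64  (b history now [(1, 23), (3, 62), (4, 49), (7, 62), (8, 29), (10, 72), (13, 60), (14, 35), (16, 29), (17, 8), (18, 43), (22, 29), (24, 42), (25, 72), (26, 64)])
READ a @v9: history=[(2, 59), (5, 33), (6, 10), (9, 49), (11, 45), (12, 69), (15, 19), (19, 72), (20, 7), (21, 25), (23, 56)] -> pick v9 -> 49
v27: WRITE a=25  (a history now [(2, 59), (5, 33), (6, 10), (9, 49), (11, 45), (12, 69), (15, 19), (19, 72), (20, 7), (21, 25), (23, 56), (27, 25)])
READ a @v26: history=[(2, 59), (5, 33), (6, 10), (9, 49), (11, 45), (12, 69), (15, 19), (19, 72), (20, 7), (21, 25), (23, 56), (27, 25)] -> pick v23 -> 56
v28: WRITE a=56  (a history now [(2, 59), (5, 33), (6, 10), (9, 49), (11, 45), (12, 69), (15, 19), (19, 72), (20, 7), (21, 25), (23, 56), (27, 25), (28, 56)])
Read results in order: ['49', '49', '62', '49', 'NONE', 'NONE', '59', '49', '56']
NONE count = 2

Answer: 2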